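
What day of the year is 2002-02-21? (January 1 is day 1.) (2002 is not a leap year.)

52

Days in months before February: 31 = 31.
Plus 21 days into February → day 52.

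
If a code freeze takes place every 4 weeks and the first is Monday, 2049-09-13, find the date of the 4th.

2049-12-06

The 4th occurrence is 3 intervals after the first: 3 × 28 = 84 days after 2049-09-13.
September has 30 days — 17 days to the end of September leaves 67.
October has 31 days (36 left).
November has 30 days (6 left).
6 days into December → 2049-12-06.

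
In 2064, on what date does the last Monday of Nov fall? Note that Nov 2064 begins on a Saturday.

Nov 24, 2064

Nov 2064 begins on a Saturday, so the first Monday is Nov 3 (2 days later).
Nov 2064 has 30 days. Adding weeks: 3, 10, 17, 24 — the last one ≤ 30 is the 24th.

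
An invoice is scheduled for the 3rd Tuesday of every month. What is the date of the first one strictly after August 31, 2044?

September 20, 2044

August 2044 starts on a Monday; its first Tuesday is the 2nd, so the 3rd Tuesday is the 16th — August 16, 2044.
That is not after August 31, 2044, so look at September 2044.
September 2044 starts on a Thursday; its first Tuesday is the 6th, so the 3rd Tuesday is the 20th — September 20, 2044.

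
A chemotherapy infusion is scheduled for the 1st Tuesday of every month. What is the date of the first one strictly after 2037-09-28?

2037-10-06

September 2037 starts on a Tuesday, so its 1st Tuesday is 2037-09-01.
That is not after 2037-09-28, so look at October 2037.
October 2037 starts on a Thursday, so its 1st Tuesday is 2037-10-06 (5 days in).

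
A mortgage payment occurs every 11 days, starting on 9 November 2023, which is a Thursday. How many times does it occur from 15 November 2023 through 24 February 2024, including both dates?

9

Occurrences land 11·i days after 9 November 2023 for i = 0, 1, 2, …
15 November 2023 is 6 days after the start; 6 ÷ 11 = 0 remainder 6; since the remainder is 6, round up to i = 1. First occurrence in the window: #2 on 20 November 2023 (1×11 = 11 days in).
24 February 2024 is 107 days after the start; 107 ÷ 11 = 9 remainder 8. Last occurrence in the window: #10 on 16 February 2024.
Occurrences #2 through #10: 9 in total.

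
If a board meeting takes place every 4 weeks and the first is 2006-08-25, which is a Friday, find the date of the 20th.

2008-02-08

The 20th occurrence is 19 intervals after the first: 19 × 28 = 532 days after 2006-08-25.
August has 31 days — 6 days to the end of August leaves 526.
From end of August to end of 2006 is 122 days (404 left).
2007 has 365 days (39 left).
January has 31 days (8 left).
8 days into February → 2008-02-08.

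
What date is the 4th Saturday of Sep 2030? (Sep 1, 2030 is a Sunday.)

Sep 28, 2030

Sep 2030 begins on a Sunday, so the first Saturday is Sep 7 (6 days later).
The 4th Saturday is 3 weeks later: 7 + 21 = 28.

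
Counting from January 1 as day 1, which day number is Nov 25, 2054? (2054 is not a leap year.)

329

Days in months before Nov: 31 + 28 + 31 + 30 + 31 + 30 + 31 + 31 + 30 + 31 = 304.
Plus 25 days into Nov → day 329.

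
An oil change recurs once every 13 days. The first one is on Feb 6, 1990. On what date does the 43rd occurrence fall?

Aug 6, 1991

The 43rd occurrence is 42 intervals after the first: 42 × 13 = 546 days after Feb 6, 1990.
Feb has 28 days — 22 days to the end of Feb leaves 524.
From end of Feb to end of 1990 is 306 days (218 left).
Jan has 31 days (187 left).
Feb has 28 days (159 left).
Mar has 31 days (128 left).
Apr has 30 days (98 left).
May has 31 days (67 left).
Jun has 30 days (37 left).
Jul has 31 days (6 left).
6 days into Aug → Aug 6, 1991.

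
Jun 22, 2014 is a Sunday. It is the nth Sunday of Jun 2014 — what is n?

4th

Day 22 falls in week ⌈22/7⌉ of the month.
Days 1–7 hold the 1st Sunday, 8–14 the 2nd, 15–21 the 3rd, 22–28 the 4th, 29–31 the 5th.
22 is in the range for the 4th.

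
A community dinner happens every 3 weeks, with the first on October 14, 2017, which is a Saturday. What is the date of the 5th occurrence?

The 5th occurrence is 4 intervals after the first: 4 × 21 = 84 days after October 14, 2017.
October has 31 days — 17 days to the end of October leaves 67.
November has 30 days (37 left).
December has 31 days (6 left).
6 days into January → January 6, 2018.

January 6, 2018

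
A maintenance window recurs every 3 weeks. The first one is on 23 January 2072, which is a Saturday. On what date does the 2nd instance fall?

13 February 2072

The 2nd occurrence is 1 interval after the first: 1 × 21 = 21 days after 23 January 2072.
January has 31 days — 8 days to the end of January leaves 13.
13 days into February → 13 February 2072.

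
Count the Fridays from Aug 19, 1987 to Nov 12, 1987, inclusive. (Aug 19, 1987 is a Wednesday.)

Aug 19, 1987 is a Wednesday; the first Friday on or after it is Aug 21, 1987 (2 days later).
From Aug 21, 1987 to Nov 12, 1987: 10 + 30 + 31 + 12 = 83 days (rest of Aug, Sep, Oct, Nov).
83 ÷ 7 = 11 full weeks with remainder 6, so 11 more Fridays after the first → 12.

12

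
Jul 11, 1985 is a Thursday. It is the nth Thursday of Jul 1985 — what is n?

2nd

Day 11 falls in week ⌈11/7⌉ of the month.
Days 1–7 hold the 1st Thursday, 8–14 the 2nd, 15–21 the 3rd, 22–28 the 4th, 29–31 the 5th.
11 is in the range for the 2nd.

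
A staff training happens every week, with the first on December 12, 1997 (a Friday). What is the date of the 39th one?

The 39th occurrence is 38 intervals after the first: 38 × 7 = 266 days after December 12, 1997.
December has 31 days — 19 days to the end of December leaves 247.
January has 31 days (216 left).
February has 28 days (188 left).
March has 31 days (157 left).
April has 30 days (127 left).
May has 31 days (96 left).
June has 30 days (66 left).
July has 31 days (35 left).
August has 31 days (4 left).
4 days into September → September 4, 1998.

September 4, 1998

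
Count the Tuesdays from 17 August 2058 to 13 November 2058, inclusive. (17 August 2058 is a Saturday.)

17 August 2058 is a Saturday; the first Tuesday on or after it is 20 August 2058 (3 days later).
From 20 August 2058 to 13 November 2058: 11 + 30 + 31 + 13 = 85 days (rest of August, September, October, November).
85 ÷ 7 = 12 full weeks with remainder 1, so 12 more Tuesdays after the first → 13.

13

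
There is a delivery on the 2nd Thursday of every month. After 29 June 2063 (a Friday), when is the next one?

June 2063 starts on a Friday; its first Thursday is the 7th, so the 2nd Thursday is the 14th — 14 June 2063.
That is not after 29 June 2063, so look at July 2063.
July 2063 starts on a Sunday; its first Thursday is the 5th, so the 2nd Thursday is the 12th — 12 July 2063.

12 July 2063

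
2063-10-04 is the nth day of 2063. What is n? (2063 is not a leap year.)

Days in months before October: 31 + 28 + 31 + 30 + 31 + 30 + 31 + 31 + 30 = 273.
Plus 4 days into October → day 277.

277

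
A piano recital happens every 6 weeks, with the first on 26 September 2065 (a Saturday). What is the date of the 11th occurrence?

The 11th occurrence is 10 intervals after the first: 10 × 42 = 420 days after 26 September 2065.
September has 30 days — 4 days to the end of September leaves 416.
From end of September to end of 2065 is 92 days (324 left).
January has 31 days (293 left).
February has 28 days (265 left).
March has 31 days (234 left).
April has 30 days (204 left).
May has 31 days (173 left).
June has 30 days (143 left).
July has 31 days (112 left).
August has 31 days (81 left).
September has 30 days (51 left).
October has 31 days (20 left).
20 days into November → 20 November 2066.

20 November 2066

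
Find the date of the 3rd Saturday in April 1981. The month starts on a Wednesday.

April 18, 1981

April 1981 begins on a Wednesday, so the first Saturday is April 4 (3 days later).
The 3rd Saturday is 2 weeks later: 4 + 14 = 18.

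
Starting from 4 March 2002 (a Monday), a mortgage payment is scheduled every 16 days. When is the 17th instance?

15 November 2002

The 17th occurrence is 16 intervals after the first: 16 × 16 = 256 days after 4 March 2002.
March has 31 days — 27 days to the end of March leaves 229.
April has 30 days (199 left).
May has 31 days (168 left).
June has 30 days (138 left).
July has 31 days (107 left).
August has 31 days (76 left).
September has 30 days (46 left).
October has 31 days (15 left).
15 days into November → 15 November 2002.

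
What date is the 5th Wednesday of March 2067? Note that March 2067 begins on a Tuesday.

March 2067 begins on a Tuesday, so the first Wednesday is March 2 (1 day later).
The 5th Wednesday is 4 weeks later: 2 + 28 = 30.

March 30, 2067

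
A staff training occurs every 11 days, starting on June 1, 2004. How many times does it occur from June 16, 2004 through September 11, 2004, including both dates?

Occurrences land 11·i days after June 1, 2004 for i = 0, 1, 2, …
June 16, 2004 is 15 days after the start; 15 ÷ 11 = 1 remainder 4; since the remainder is 4, round up to i = 2. First occurrence in the window: #3 on June 23, 2004 (2×11 = 22 days in).
September 11, 2004 is 102 days after the start; 102 ÷ 11 = 9 remainder 3. Last occurrence in the window: #10 on September 8, 2004.
Occurrences #3 through #10: 8 in total.

8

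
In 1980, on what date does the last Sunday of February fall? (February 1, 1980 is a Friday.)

February 24, 1980

February 1980 begins on a Friday, so the first Sunday is February 3 (2 days later).
February 1980 has 29 days. Adding weeks: 3, 10, 17, 24 — the last one ≤ 29 is the 24th.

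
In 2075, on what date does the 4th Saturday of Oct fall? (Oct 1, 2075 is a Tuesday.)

Oct 2075 begins on a Tuesday, so the first Saturday is Oct 5 (4 days later).
The 4th Saturday is 3 weeks later: 5 + 21 = 26.

Oct 26, 2075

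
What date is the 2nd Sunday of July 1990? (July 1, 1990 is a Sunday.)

July 1990 begins on a Sunday, so the first Sunday is July 1.
The 2nd Sunday is 1 weeks later: 1 + 7 = 8.

8 July 1990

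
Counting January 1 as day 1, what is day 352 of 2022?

January has 31 days (352 − 31 = 321 remain).
February has 28 days (321 − 28 = 293 remain).
March has 31 days (293 − 31 = 262 remain).
April has 30 days (262 − 30 = 232 remain).
May has 31 days (232 − 31 = 201 remain).
June has 30 days (201 − 30 = 171 remain).
July has 31 days (171 − 31 = 140 remain).
August has 31 days (140 − 31 = 109 remain).
September has 30 days (109 − 30 = 79 remain).
October has 31 days (79 − 31 = 48 remain).
November has 30 days (48 − 30 = 18 remain).
18 into December → December 18.

2022-12-18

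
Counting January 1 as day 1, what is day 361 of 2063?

January has 31 days (361 − 31 = 330 remain).
February has 28 days (330 − 28 = 302 remain).
March has 31 days (302 − 31 = 271 remain).
April has 30 days (271 − 30 = 241 remain).
May has 31 days (241 − 31 = 210 remain).
June has 30 days (210 − 30 = 180 remain).
July has 31 days (180 − 31 = 149 remain).
August has 31 days (149 − 31 = 118 remain).
September has 30 days (118 − 30 = 88 remain).
October has 31 days (88 − 31 = 57 remain).
November has 30 days (57 − 30 = 27 remain).
27 into December → December 27.

2063-12-27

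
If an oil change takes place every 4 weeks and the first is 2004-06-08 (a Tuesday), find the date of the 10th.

2005-02-15

The 10th occurrence is 9 intervals after the first: 9 × 28 = 252 days after 2004-06-08.
June has 30 days — 22 days to the end of June leaves 230.
July has 31 days (199 left).
August has 31 days (168 left).
September has 30 days (138 left).
October has 31 days (107 left).
November has 30 days (77 left).
December has 31 days (46 left).
January has 31 days (15 left).
15 days into February → 2005-02-15.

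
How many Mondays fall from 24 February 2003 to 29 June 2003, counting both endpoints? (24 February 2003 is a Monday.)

24 February 2003 is a Monday; the first Monday on or after it is 24 February 2003.
From 24 February 2003 to 29 June 2003: 4 + 31 + 30 + 31 + 29 = 125 days (rest of February, March, April, May, June).
125 ÷ 7 = 17 full weeks with remainder 6, so 17 more Mondays after the first → 18.

18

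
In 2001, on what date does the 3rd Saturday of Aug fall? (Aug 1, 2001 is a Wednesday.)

Aug 2001 begins on a Wednesday, so the first Saturday is Aug 4 (3 days later).
The 3rd Saturday is 2 weeks later: 4 + 14 = 18.

Aug 18, 2001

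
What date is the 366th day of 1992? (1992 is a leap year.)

December 31, 1992

January has 31 days (366 − 31 = 335 remain).
February has 29 days (335 − 29 = 306 remain).
March has 31 days (306 − 31 = 275 remain).
April has 30 days (275 − 30 = 245 remain).
May has 31 days (245 − 31 = 214 remain).
June has 30 days (214 − 30 = 184 remain).
July has 31 days (184 − 31 = 153 remain).
August has 31 days (153 − 31 = 122 remain).
September has 30 days (122 − 30 = 92 remain).
October has 31 days (92 − 31 = 61 remain).
November has 30 days (61 − 30 = 31 remain).
31 into December → December 31.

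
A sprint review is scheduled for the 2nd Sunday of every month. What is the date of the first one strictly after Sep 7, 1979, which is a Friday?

Sep 1979 starts on a Saturday; its first Sunday is the 2nd, so the 2nd Sunday is the 9th — Sep 9, 1979.
Sep 9, 1979 is after Sep 7, 1979, so that is the next one.

Sep 9, 1979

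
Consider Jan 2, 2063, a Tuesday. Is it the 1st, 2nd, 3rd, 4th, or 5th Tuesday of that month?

1st

Day 2 falls in week ⌈2/7⌉ of the month.
Days 1–7 hold the 1st Tuesday, 8–14 the 2nd, 15–21 the 3rd, 22–28 the 4th, 29–31 the 5th.
2 is in the range for the 1st.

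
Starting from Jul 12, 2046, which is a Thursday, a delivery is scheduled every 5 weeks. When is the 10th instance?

The 10th occurrence is 9 intervals after the first: 9 × 35 = 315 days after Jul 12, 2046.
Jul has 31 days — 19 days to the end of Jul leaves 296.
Aug has 31 days (265 left).
Sep has 30 days (235 left).
Oct has 31 days (204 left).
Nov has 30 days (174 left).
Dec has 31 days (143 left).
Jan has 31 days (112 left).
Feb has 28 days (84 left).
Mar has 31 days (53 left).
Apr has 30 days (23 left).
23 days into May → May 23, 2047.

May 23, 2047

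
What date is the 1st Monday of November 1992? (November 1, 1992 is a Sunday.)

November 1992 begins on a Sunday, so the first Monday is November 2 (1 day later).

November 2, 1992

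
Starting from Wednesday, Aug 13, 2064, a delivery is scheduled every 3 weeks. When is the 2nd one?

Sep 3, 2064

The 2nd occurrence is 1 interval after the first: 1 × 21 = 21 days after Aug 13, 2064.
Aug has 31 days — 18 days to the end of Aug leaves 3.
3 days into Sep → Sep 3, 2064.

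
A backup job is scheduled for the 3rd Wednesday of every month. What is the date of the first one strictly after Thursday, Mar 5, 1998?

Mar 1998 starts on a Sunday; its first Wednesday is the 4th, so the 3rd Wednesday is the 18th — Mar 18, 1998.
Mar 18, 1998 is after Mar 5, 1998, so that is the next one.

Mar 18, 1998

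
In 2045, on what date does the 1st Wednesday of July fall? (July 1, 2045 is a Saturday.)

July 2045 begins on a Saturday, so the first Wednesday is July 5 (4 days later).

5 July 2045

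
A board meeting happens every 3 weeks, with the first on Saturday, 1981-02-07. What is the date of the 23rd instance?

The 23rd occurrence is 22 intervals after the first: 22 × 21 = 462 days after 1981-02-07.
February has 28 days — 21 days to the end of February leaves 441.
From end of February to end of 1981 is 306 days (135 left).
January has 31 days (104 left).
February has 28 days (76 left).
March has 31 days (45 left).
April has 30 days (15 left).
15 days into May → 1982-05-15.

1982-05-15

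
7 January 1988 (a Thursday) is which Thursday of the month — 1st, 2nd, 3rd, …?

Day 7 falls in week ⌈7/7⌉ of the month.
Days 1–7 hold the 1st Thursday, 8–14 the 2nd, 15–21 the 3rd, 22–28 the 4th, 29–31 the 5th.
7 is in the range for the 1st.

1st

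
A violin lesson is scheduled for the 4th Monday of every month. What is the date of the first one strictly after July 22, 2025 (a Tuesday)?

July 2025 starts on a Tuesday; its first Monday is the 7th, so the 4th Monday is the 28th — July 28, 2025.
July 28, 2025 is after July 22, 2025, so that is the next one.

July 28, 2025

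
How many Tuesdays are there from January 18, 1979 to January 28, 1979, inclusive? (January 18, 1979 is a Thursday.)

January 18, 1979 is a Thursday; the first Tuesday on or after it is January 23, 1979 (5 days later).
From January 23, 1979 to January 28, 1979 is 28 − 23 = 5 days.
5 ÷ 7 = 0 full weeks with remainder 5, so 0 more Tuesdays after the first → 1.

1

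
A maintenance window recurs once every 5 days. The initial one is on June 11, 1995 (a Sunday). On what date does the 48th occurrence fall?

The 48th occurrence is 47 intervals after the first: 47 × 5 = 235 days after June 11, 1995.
June has 30 days — 19 days to the end of June leaves 216.
July has 31 days (185 left).
August has 31 days (154 left).
September has 30 days (124 left).
October has 31 days (93 left).
November has 30 days (63 left).
December has 31 days (32 left).
January has 31 days (1 left).
1 day into February → February 1, 1996.

February 1, 1996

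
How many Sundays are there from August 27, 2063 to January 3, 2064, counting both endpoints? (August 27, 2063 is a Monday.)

18

August 27, 2063 is a Monday; the first Sunday on or after it is September 2, 2063 (6 days later).
From September 2, 2063 to January 3, 2064: 28 + 31 + 30 + 31 + 3 = 123 days (rest of September, October, November, December, January).
123 ÷ 7 = 17 full weeks with remainder 4, so 17 more Sundays after the first → 18.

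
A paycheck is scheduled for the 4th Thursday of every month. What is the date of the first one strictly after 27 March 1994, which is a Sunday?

March 1994 starts on a Tuesday; its first Thursday is the 3rd, so the 4th Thursday is the 24th — 24 March 1994.
That is not after 27 March 1994, so look at April 1994.
April 1994 starts on a Friday; its first Thursday is the 7th, so the 4th Thursday is the 28th — 28 April 1994.

28 April 1994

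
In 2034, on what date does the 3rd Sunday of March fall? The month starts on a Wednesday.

2034-03-19

March 2034 begins on a Wednesday, so the first Sunday is March 5 (4 days later).
The 3rd Sunday is 2 weeks later: 5 + 14 = 19.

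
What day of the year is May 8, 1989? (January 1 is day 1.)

Days in months before May: 31 + 28 + 31 + 30 = 120.
Plus 8 days into May → day 128.

128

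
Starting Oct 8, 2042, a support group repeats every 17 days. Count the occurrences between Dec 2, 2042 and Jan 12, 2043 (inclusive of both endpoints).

2

Occurrences land 17·i days after Oct 8, 2042 for i = 0, 1, 2, …
Dec 2, 2042 is 55 days after the start; 55 ÷ 17 = 3 remainder 4; since the remainder is 4, round up to i = 4. First occurrence in the window: #5 on Dec 15, 2042 (4×17 = 68 days in).
Jan 12, 2043 is 96 days after the start; 96 ÷ 17 = 5 remainder 11. Last occurrence in the window: #6 on Jan 1, 2043.
Occurrences #5 through #6: 2 in total.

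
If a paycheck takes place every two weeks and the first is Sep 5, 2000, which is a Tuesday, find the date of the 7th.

Nov 28, 2000

The 7th occurrence is 6 intervals after the first: 6 × 14 = 84 days after Sep 5, 2000.
Sep has 30 days — 25 days to the end of Sep leaves 59.
Oct has 31 days (28 left).
28 days into Nov → Nov 28, 2000.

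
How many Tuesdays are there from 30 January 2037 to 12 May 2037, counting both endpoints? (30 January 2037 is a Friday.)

15

30 January 2037 is a Friday; the first Tuesday on or after it is 3 February 2037 (4 days later).
From 3 February 2037 to 12 May 2037: 25 + 31 + 30 + 12 = 98 days (rest of February, March, April, May).
98 ÷ 7 = 14 full weeks with remainder 0, so 14 more Tuesdays after the first → 15.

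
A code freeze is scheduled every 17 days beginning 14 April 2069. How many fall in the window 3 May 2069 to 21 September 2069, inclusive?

8

Occurrences land 17·i days after 14 April 2069 for i = 0, 1, 2, …
3 May 2069 is 19 days after the start; 19 ÷ 17 = 1 remainder 2; since the remainder is 2, round up to i = 2. First occurrence in the window: #3 on 18 May 2069 (2×17 = 34 days in).
21 September 2069 is 160 days after the start; 160 ÷ 17 = 9 remainder 7. Last occurrence in the window: #10 on 14 September 2069.
Occurrences #3 through #10: 8 in total.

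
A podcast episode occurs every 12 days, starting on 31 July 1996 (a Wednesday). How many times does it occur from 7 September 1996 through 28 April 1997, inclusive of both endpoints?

Occurrences land 12·i days after 31 July 1996 for i = 0, 1, 2, …
7 September 1996 is 38 days after the start; 38 ÷ 12 = 3 remainder 2; since the remainder is 2, round up to i = 4. First occurrence in the window: #5 on 17 September 1996 (4×12 = 48 days in).
28 April 1997 is 271 days after the start; 271 ÷ 12 = 22 remainder 7. Last occurrence in the window: #23 on 21 April 1997.
Occurrences #5 through #23: 19 in total.

19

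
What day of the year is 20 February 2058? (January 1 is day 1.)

51

Days in months before February: 31 = 31.
Plus 20 days into February → day 51.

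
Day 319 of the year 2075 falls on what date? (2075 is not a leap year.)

January has 31 days (319 − 31 = 288 remain).
February has 28 days (288 − 28 = 260 remain).
March has 31 days (260 − 31 = 229 remain).
April has 30 days (229 − 30 = 199 remain).
May has 31 days (199 − 31 = 168 remain).
June has 30 days (168 − 30 = 138 remain).
July has 31 days (138 − 31 = 107 remain).
August has 31 days (107 − 31 = 76 remain).
September has 30 days (76 − 30 = 46 remain).
October has 31 days (46 − 31 = 15 remain).
15 into November → November 15.

November 15, 2075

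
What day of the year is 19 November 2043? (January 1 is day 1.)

Days in months before November: 31 + 28 + 31 + 30 + 31 + 30 + 31 + 31 + 30 + 31 = 304.
Plus 19 days into November → day 323.

323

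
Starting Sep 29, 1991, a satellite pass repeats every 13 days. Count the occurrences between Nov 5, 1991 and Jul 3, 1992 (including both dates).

19

Occurrences land 13·i days after Sep 29, 1991 for i = 0, 1, 2, …
Nov 5, 1991 is 37 days after the start; 37 ÷ 13 = 2 remainder 11; since the remainder is 11, round up to i = 3. First occurrence in the window: #4 on Nov 7, 1991 (3×13 = 39 days in).
Jul 3, 1992 is 278 days after the start; 278 ÷ 13 = 21 remainder 5. Last occurrence in the window: #22 on Jun 28, 1992.
Occurrences #4 through #22: 19 in total.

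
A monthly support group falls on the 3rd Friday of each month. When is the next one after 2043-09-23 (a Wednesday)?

September 2043 starts on a Tuesday; its first Friday is the 4th, so the 3rd Friday is the 18th — 2043-09-18.
That is not after 2043-09-23, so look at October 2043.
October 2043 starts on a Thursday; its first Friday is the 2nd, so the 3rd Friday is the 16th — 2043-10-16.

2043-10-16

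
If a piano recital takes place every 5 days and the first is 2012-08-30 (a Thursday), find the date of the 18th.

2012-11-23

The 18th occurrence is 17 intervals after the first: 17 × 5 = 85 days after 2012-08-30.
August has 31 days — 1 day to the end of August leaves 84.
September has 30 days (54 left).
October has 31 days (23 left).
23 days into November → 2012-11-23.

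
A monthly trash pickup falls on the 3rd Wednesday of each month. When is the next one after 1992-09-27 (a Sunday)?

September 1992 starts on a Tuesday; its first Wednesday is the 2nd, so the 3rd Wednesday is the 16th — 1992-09-16.
That is not after 1992-09-27, so look at October 1992.
October 1992 starts on a Thursday; its first Wednesday is the 7th, so the 3rd Wednesday is the 21st — 1992-10-21.

1992-10-21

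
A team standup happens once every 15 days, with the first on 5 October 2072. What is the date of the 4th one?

19 November 2072

The 4th occurrence is 3 intervals after the first: 3 × 15 = 45 days after 5 October 2072.
October has 31 days — 26 days to the end of October leaves 19.
19 days into November → 19 November 2072.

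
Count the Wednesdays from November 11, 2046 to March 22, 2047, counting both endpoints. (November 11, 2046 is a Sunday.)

19

November 11, 2046 is a Sunday; the first Wednesday on or after it is November 14, 2046 (3 days later).
From November 14, 2046 to March 22, 2047: 16 + 31 + 31 + 28 + 22 = 128 days (rest of November, December, January, February, March).
128 ÷ 7 = 18 full weeks with remainder 2, so 18 more Wednesdays after the first → 19.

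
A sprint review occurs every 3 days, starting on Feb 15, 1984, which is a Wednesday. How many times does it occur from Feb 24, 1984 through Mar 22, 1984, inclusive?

10

Occurrences land 3·i days after Feb 15, 1984 for i = 0, 1, 2, …
Feb 24, 1984 is 9 days after the start; 9 ÷ 3 = 3 remainder 0. First occurrence in the window: #4 on Feb 24, 1984 (3×3 = 9 days in).
Mar 22, 1984 is 36 days after the start; 36 ÷ 3 = 12 remainder 0. Last occurrence in the window: #13 on Mar 22, 1984.
Occurrences #4 through #13: 10 in total.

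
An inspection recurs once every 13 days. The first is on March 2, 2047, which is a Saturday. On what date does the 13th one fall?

The 13th occurrence is 12 intervals after the first: 12 × 13 = 156 days after March 2, 2047.
March has 31 days — 29 days to the end of March leaves 127.
April has 30 days (97 left).
May has 31 days (66 left).
June has 30 days (36 left).
July has 31 days (5 left).
5 days into August → August 5, 2047.

August 5, 2047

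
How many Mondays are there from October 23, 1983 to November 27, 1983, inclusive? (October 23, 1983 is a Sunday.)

5

October 23, 1983 is a Sunday; the first Monday on or after it is October 24, 1983 (1 day later).
From October 24, 1983 to November 27, 1983: 7 + 27 = 34 days (rest of October, November).
34 ÷ 7 = 4 full weeks with remainder 6, so 4 more Mondays after the first → 5.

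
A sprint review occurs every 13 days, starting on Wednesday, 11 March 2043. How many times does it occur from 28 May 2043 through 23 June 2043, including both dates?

Occurrences land 13·i days after 11 March 2043 for i = 0, 1, 2, …
28 May 2043 is 78 days after the start; 78 ÷ 13 = 6 remainder 0. First occurrence in the window: #7 on 28 May 2043 (6×13 = 78 days in).
23 June 2043 is 104 days after the start; 104 ÷ 13 = 8 remainder 0. Last occurrence in the window: #9 on 23 June 2043.
Occurrences #7 through #9: 3 in total.

3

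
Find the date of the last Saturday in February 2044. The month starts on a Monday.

February 27, 2044

February 2044 begins on a Monday, so the first Saturday is February 6 (5 days later).
February 2044 has 29 days. Adding weeks: 6, 13, 20, 27 — the last one ≤ 29 is the 27th.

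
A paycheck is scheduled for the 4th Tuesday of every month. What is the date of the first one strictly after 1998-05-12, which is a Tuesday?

May 1998 starts on a Friday; its first Tuesday is the 5th, so the 4th Tuesday is the 26th — 1998-05-26.
1998-05-26 is after 1998-05-12, so that is the next one.

1998-05-26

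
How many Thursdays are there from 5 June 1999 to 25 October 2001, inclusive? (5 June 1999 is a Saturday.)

5 June 1999 is a Saturday; the first Thursday on or after it is 10 June 1999 (5 days later).
From 10 June 1999 to 25 October 2001: 204 + 366 + 298 = 868 days (rest of 1999, 2000, to 25 October 2001 in 2001).
868 ÷ 7 = 124 full weeks with remainder 0, so 124 more Thursdays after the first → 125.

125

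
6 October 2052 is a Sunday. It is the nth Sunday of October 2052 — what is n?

1st

Day 6 falls in week ⌈6/7⌉ of the month.
Days 1–7 hold the 1st Sunday, 8–14 the 2nd, 15–21 the 3rd, 22–28 the 4th, 29–31 the 5th.
6 is in the range for the 1st.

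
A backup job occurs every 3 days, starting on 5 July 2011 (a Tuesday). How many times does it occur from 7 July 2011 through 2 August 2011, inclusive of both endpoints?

Occurrences land 3·i days after 5 July 2011 for i = 0, 1, 2, …
7 July 2011 is 2 days after the start; 2 ÷ 3 = 0 remainder 2; since the remainder is 2, round up to i = 1. First occurrence in the window: #2 on 8 July 2011 (1×3 = 3 days in).
2 August 2011 is 28 days after the start; 28 ÷ 3 = 9 remainder 1. Last occurrence in the window: #10 on 1 August 2011.
Occurrences #2 through #10: 9 in total.

9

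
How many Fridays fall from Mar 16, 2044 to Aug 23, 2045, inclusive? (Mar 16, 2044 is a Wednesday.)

Mar 16, 2044 is a Wednesday; the first Friday on or after it is Mar 18, 2044 (2 days later).
From Mar 18, 2044 to Aug 23, 2045: 288 + 235 = 523 days (rest of 2044, to Aug 23, 2045 in 2045).
523 ÷ 7 = 74 full weeks with remainder 5, so 74 more Fridays after the first → 75.

75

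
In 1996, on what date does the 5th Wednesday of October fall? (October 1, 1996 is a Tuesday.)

October 1996 begins on a Tuesday, so the first Wednesday is October 2 (1 day later).
The 5th Wednesday is 4 weeks later: 2 + 28 = 30.

30 October 1996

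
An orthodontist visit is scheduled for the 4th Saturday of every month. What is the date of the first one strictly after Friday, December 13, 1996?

December 1996 starts on a Sunday; its first Saturday is the 7th, so the 4th Saturday is the 28th — December 28, 1996.
December 28, 1996 is after December 13, 1996, so that is the next one.

December 28, 1996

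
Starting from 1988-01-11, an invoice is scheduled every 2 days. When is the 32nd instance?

The 32nd occurrence is 31 intervals after the first: 31 × 2 = 62 days after 1988-01-11.
January has 31 days — 20 days to the end of January leaves 42.
February has 29 days (13 left).
13 days into March → 1988-03-13.

1988-03-13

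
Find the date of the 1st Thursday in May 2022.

May 2022 begins on a Sunday, so the first Thursday is May 5 (4 days later).

May 5, 2022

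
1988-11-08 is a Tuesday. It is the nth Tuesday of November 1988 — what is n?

Day 8 falls in week ⌈8/7⌉ of the month.
Days 1–7 hold the 1st Tuesday, 8–14 the 2nd, 15–21 the 3rd, 22–28 the 4th, 29–31 the 5th.
8 is in the range for the 2nd.

2nd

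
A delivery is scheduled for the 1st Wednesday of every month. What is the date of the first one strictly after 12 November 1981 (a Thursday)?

2 December 1981

November 1981 starts on a Sunday, so its 1st Wednesday is 4 November 1981 (3 days in).
That is not after 12 November 1981, so look at December 1981.
December 1981 starts on a Tuesday, so its 1st Wednesday is 2 December 1981 (1 day in).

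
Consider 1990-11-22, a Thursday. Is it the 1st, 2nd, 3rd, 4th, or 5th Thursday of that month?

4th

Day 22 falls in week ⌈22/7⌉ of the month.
Days 1–7 hold the 1st Thursday, 8–14 the 2nd, 15–21 the 3rd, 22–28 the 4th, 29–31 the 5th.
22 is in the range for the 4th.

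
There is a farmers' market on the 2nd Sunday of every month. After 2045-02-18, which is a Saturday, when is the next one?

February 2045 starts on a Wednesday; its first Sunday is the 5th, so the 2nd Sunday is the 12th — 2045-02-12.
That is not after 2045-02-18, so look at March 2045.
March 2045 starts on a Wednesday; its first Sunday is the 5th, so the 2nd Sunday is the 12th — 2045-03-12.

2045-03-12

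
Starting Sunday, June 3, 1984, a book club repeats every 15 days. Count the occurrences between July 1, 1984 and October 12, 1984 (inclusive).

7

Occurrences land 15·i days after June 3, 1984 for i = 0, 1, 2, …
July 1, 1984 is 28 days after the start; 28 ÷ 15 = 1 remainder 13; since the remainder is 13, round up to i = 2. First occurrence in the window: #3 on July 3, 1984 (2×15 = 30 days in).
October 12, 1984 is 131 days after the start; 131 ÷ 15 = 8 remainder 11. Last occurrence in the window: #9 on October 1, 1984.
Occurrences #3 through #9: 7 in total.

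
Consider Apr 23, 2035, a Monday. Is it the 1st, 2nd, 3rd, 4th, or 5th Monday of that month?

Day 23 falls in week ⌈23/7⌉ of the month.
Days 1–7 hold the 1st Monday, 8–14 the 2nd, 15–21 the 3rd, 22–28 the 4th, 29–31 the 5th.
23 is in the range for the 4th.

4th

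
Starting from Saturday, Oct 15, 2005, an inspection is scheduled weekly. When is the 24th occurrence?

Mar 25, 2006

The 24th occurrence is 23 intervals after the first: 23 × 7 = 161 days after Oct 15, 2005.
Oct has 31 days — 16 days to the end of Oct leaves 145.
Nov has 30 days (115 left).
Dec has 31 days (84 left).
Jan has 31 days (53 left).
Feb has 28 days (25 left).
25 days into Mar → Mar 25, 2006.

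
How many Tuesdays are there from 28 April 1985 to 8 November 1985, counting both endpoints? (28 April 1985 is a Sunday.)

28 April 1985 is a Sunday; the first Tuesday on or after it is 30 April 1985 (2 days later).
From 30 April 1985 to 8 November 1985: 0 + 31 + 30 + 31 + 31 + 30 + 31 + 8 = 192 days (rest of April, May, June, July, August, September, October, November).
192 ÷ 7 = 27 full weeks with remainder 3, so 27 more Tuesdays after the first → 28.

28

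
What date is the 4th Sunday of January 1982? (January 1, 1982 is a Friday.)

24 January 1982

January 1982 begins on a Friday, so the first Sunday is January 3 (2 days later).
The 4th Sunday is 3 weeks later: 3 + 21 = 24.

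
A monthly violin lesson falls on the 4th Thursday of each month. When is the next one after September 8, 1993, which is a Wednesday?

September 1993 starts on a Wednesday; its first Thursday is the 2nd, so the 4th Thursday is the 23rd — September 23, 1993.
September 23, 1993 is after September 8, 1993, so that is the next one.

September 23, 1993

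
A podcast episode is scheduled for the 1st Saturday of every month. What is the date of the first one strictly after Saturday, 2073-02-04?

2073-03-04

February 2073 starts on a Wednesday, so its 1st Saturday is 2073-02-04 (3 days in).
That is not after 2073-02-04, so look at March 2073.
March 2073 starts on a Wednesday, so its 1st Saturday is 2073-03-04 (3 days in).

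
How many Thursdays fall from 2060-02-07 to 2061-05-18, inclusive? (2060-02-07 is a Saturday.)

66

2060-02-07 is a Saturday; the first Thursday on or after it is 2060-02-12 (5 days later).
From 2060-02-12 to 2061-05-18: 323 + 138 = 461 days (rest of 2060, to 2061-05-18 in 2061).
461 ÷ 7 = 65 full weeks with remainder 6, so 65 more Thursdays after the first → 66.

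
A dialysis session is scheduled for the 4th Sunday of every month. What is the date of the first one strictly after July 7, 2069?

July 2069 starts on a Monday; its first Sunday is the 7th, so the 4th Sunday is the 28th — July 28, 2069.
July 28, 2069 is after July 7, 2069, so that is the next one.

July 28, 2069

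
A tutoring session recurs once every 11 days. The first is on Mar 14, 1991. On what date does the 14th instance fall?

Aug 4, 1991

The 14th occurrence is 13 intervals after the first: 13 × 11 = 143 days after Mar 14, 1991.
Mar has 31 days — 17 days to the end of Mar leaves 126.
Apr has 30 days (96 left).
May has 31 days (65 left).
Jun has 30 days (35 left).
Jul has 31 days (4 left).
4 days into Aug → Aug 4, 1991.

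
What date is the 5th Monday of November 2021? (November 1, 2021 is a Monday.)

November 29, 2021

November 2021 begins on a Monday, so the first Monday is November 1.
The 5th Monday is 4 weeks later: 1 + 28 = 29.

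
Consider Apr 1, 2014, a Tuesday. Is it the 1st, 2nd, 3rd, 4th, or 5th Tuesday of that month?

1st

Day 1 falls in week ⌈1/7⌉ of the month.
Days 1–7 hold the 1st Tuesday, 8–14 the 2nd, 15–21 the 3rd, 22–28 the 4th, 29–31 the 5th.
1 is in the range for the 1st.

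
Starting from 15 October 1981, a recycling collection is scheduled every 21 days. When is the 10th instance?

22 April 1982

The 10th occurrence is 9 intervals after the first: 9 × 21 = 189 days after 15 October 1981.
October has 31 days — 16 days to the end of October leaves 173.
November has 30 days (143 left).
December has 31 days (112 left).
January has 31 days (81 left).
February has 28 days (53 left).
March has 31 days (22 left).
22 days into April → 22 April 1982.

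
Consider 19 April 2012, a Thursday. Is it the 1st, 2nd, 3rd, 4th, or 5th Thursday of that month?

Day 19 falls in week ⌈19/7⌉ of the month.
Days 1–7 hold the 1st Thursday, 8–14 the 2nd, 15–21 the 3rd, 22–28 the 4th, 29–31 the 5th.
19 is in the range for the 3rd.

3rd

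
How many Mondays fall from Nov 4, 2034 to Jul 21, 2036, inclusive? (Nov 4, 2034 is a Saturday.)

Nov 4, 2034 is a Saturday; the first Monday on or after it is Nov 6, 2034 (2 days later).
From Nov 6, 2034 to Jul 21, 2036: 55 + 365 + 203 = 623 days (rest of 2034, 2035, to Jul 21, 2036 in 2036).
623 ÷ 7 = 89 full weeks with remainder 0, so 89 more Mondays after the first → 90.

90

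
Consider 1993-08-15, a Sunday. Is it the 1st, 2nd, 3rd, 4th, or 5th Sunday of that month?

Day 15 falls in week ⌈15/7⌉ of the month.
Days 1–7 hold the 1st Sunday, 8–14 the 2nd, 15–21 the 3rd, 22–28 the 4th, 29–31 the 5th.
15 is in the range for the 3rd.

3rd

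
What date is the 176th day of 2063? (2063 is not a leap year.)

25 June 2063

January has 31 days (176 − 31 = 145 remain).
February has 28 days (145 − 28 = 117 remain).
March has 31 days (117 − 31 = 86 remain).
April has 30 days (86 − 30 = 56 remain).
May has 31 days (56 − 31 = 25 remain).
25 into June → June 25.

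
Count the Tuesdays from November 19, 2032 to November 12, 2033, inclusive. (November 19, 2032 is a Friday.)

51

November 19, 2032 is a Friday; the first Tuesday on or after it is November 23, 2032 (4 days later).
From November 23, 2032 to November 12, 2033: 38 + 316 = 354 days (rest of 2032, to November 12, 2033 in 2033).
354 ÷ 7 = 50 full weeks with remainder 4, so 50 more Tuesdays after the first → 51.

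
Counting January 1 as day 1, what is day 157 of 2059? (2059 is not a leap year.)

June 6, 2059

January has 31 days (157 − 31 = 126 remain).
February has 28 days (126 − 28 = 98 remain).
March has 31 days (98 − 31 = 67 remain).
April has 30 days (67 − 30 = 37 remain).
May has 31 days (37 − 31 = 6 remain).
6 into June → June 6.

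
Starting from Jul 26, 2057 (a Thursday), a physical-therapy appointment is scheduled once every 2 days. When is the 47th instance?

The 47th occurrence is 46 intervals after the first: 46 × 2 = 92 days after Jul 26, 2057.
Jul has 31 days — 5 days to the end of Jul leaves 87.
Aug has 31 days (56 left).
Sep has 30 days (26 left).
26 days into Oct → Oct 26, 2057.

Oct 26, 2057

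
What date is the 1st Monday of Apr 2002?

The first Monday of Apr 2002 is Apr 1.

Apr 1, 2002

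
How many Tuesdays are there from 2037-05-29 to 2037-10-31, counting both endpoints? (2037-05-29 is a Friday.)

22

2037-05-29 is a Friday; the first Tuesday on or after it is 2037-06-02 (4 days later).
From 2037-06-02 to 2037-10-31: 28 + 31 + 31 + 30 + 31 = 151 days (rest of June, July, August, September, October).
151 ÷ 7 = 21 full weeks with remainder 4, so 21 more Tuesdays after the first → 22.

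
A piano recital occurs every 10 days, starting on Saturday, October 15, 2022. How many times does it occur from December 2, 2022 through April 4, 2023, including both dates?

Occurrences land 10·i days after October 15, 2022 for i = 0, 1, 2, …
December 2, 2022 is 48 days after the start; 48 ÷ 10 = 4 remainder 8; since the remainder is 8, round up to i = 5. First occurrence in the window: #6 on December 4, 2022 (5×10 = 50 days in).
April 4, 2023 is 171 days after the start; 171 ÷ 10 = 17 remainder 1. Last occurrence in the window: #18 on April 3, 2023.
Occurrences #6 through #18: 13 in total.

13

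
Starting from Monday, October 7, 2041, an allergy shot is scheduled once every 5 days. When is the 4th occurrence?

October 22, 2041

The 4th occurrence is 3 intervals after the first: 3 × 5 = 15 days after October 7, 2041.
15 days later is October 22, 2041.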